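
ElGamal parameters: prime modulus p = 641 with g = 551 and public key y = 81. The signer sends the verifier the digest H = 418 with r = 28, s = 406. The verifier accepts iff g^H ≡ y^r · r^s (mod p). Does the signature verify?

Left side g^H mod p:
551^2 = 303601 ≡ 408
551^4 ≡ 408^2 = 166464 ≡ 445
551^8 ≡ 445^2 = 198025 ≡ 597
551^16 ≡ 597^2 = 356409 ≡ 13
551^32 ≡ 13^2 = 169
551^64 ≡ 169^2 = 28561 ≡ 357
551^128 ≡ 357^2 = 127449 ≡ 531
551^256 ≡ 531^2 = 281961 ≡ 562
418 = 256 + 128 + 32 + 2, so 551^418 ≡ 562·531·169·408 ≡ 182 (mod 641)
Right side y^r · r^s mod p:
81^2 = 6561 ≡ 151
81^4 ≡ 151^2 = 22801 ≡ 366
81^8 ≡ 366^2 = 133956 ≡ 628
81^16 ≡ 628^2 = 394384 ≡ 169
28 = 16 + 8 + 4, so 81^28 ≡ 169·628·366 ≡ 353 (mod 641)
28^2 = 784 ≡ 143
28^4 ≡ 143^2 = 20449 ≡ 578
28^8 ≡ 578^2 = 334084 ≡ 123
28^16 ≡ 123^2 = 15129 ≡ 386
28^32 ≡ 386^2 = 148996 ≡ 284
28^64 ≡ 284^2 = 80656 ≡ 531
28^128 ≡ 531^2 = 281961 ≡ 562
28^256 ≡ 562^2 = 315844 ≡ 472
406 = 256 + 128 + 16 + 4 + 2, so 28^406 ≡ 472·562·386·578·143 ≡ 262 (mod 641)
353·262 = 92486 ≡ 182 (mod 641)
182 ≡ 182 (mod 641), so the signature is genuine.

verifies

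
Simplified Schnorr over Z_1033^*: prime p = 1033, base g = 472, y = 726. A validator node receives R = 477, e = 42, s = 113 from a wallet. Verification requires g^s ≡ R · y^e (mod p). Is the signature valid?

valid

g^s mod p:
Squares mod 1033: 472^1≡472, 472^2≡689, 472^4≡574, 472^8≡982, 472^16≡535, 472^32≡84, 472^64≡858
113 = 64 + 32 + 16 + 1, so 472^113 ≡ 858·84·535·472 ≡ 180 (mod 1033)
R · y^e mod p:
Squares mod 1033: 726^1≡726, 726^2≡246, 726^4≡602, 726^8≡854, 726^16≡18, 726^32≡324
42 = 32 + 8 + 2, so 726^42 ≡ 324·854·246 ≡ 780 (mod 1033)
477·780 = 372060 ≡ 180 (mod 1033)
180 ≡ 180 (mod 1033); signature holds.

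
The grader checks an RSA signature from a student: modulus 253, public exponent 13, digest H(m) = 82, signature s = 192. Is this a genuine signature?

forged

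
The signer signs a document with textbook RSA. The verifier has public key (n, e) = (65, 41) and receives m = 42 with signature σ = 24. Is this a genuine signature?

Squares mod 65: σ^1≡24, σ^2≡56, σ^4≡16, σ^8≡61, σ^16≡16, σ^32≡61
41 = 32 + 8 + 1, so σ^41 ≡ 61·61·24 ≡ 59 (mod 65)
59 ≠ 42, so verification fails.

forged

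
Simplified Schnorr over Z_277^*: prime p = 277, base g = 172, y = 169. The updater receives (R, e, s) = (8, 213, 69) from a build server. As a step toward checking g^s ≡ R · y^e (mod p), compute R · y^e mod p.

169^2 = 28561 ≡ 30
169^4 ≡ 30^2 = 900 ≡ 69
169^8 ≡ 69^2 = 4761 ≡ 52
169^16 ≡ 52^2 = 2704 ≡ 211
169^32 ≡ 211^2 = 44521 ≡ 201
169^64 ≡ 201^2 = 40401 ≡ 236
169^128 ≡ 236^2 = 55696 ≡ 19
213 = 128 + 64 + 16 + 4 + 1, so 169^213 ≡ 19·236·211·69·169 ≡ 131 (mod 277)
R · y^e ≡ 8·131 = 1048 ≡ 217 (mod 277)

217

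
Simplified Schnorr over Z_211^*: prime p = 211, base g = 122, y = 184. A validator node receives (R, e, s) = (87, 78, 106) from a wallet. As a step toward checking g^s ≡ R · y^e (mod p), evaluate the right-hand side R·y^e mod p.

122

184^78 mod 211 = 193
R · y^e ≡ 87·193 = 16791 ≡ 122 (mod 211)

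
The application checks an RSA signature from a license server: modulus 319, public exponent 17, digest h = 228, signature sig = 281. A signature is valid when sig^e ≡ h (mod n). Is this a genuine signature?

genuine

Squares mod 319: sig^1≡281, sig^2≡168, sig^4≡152, sig^8≡136, sig^16≡313
17 = 16 + 1, so sig^17 ≡ 313·281 ≡ 228 (mod 319)
228 = h, so the signature checks out.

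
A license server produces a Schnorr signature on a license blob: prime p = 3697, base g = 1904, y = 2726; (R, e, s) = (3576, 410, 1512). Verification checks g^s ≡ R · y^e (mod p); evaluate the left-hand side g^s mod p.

3553

1904^2 = 3625216 ≡ 2156
1904^4 ≡ 2156^2 = 4648336 ≡ 1207
1904^8 ≡ 1207^2 = 1456849 ≡ 231
1904^16 ≡ 231^2 = 53361 ≡ 1603
1904^32 ≡ 1603^2 = 2569609 ≡ 194
1904^64 ≡ 194^2 = 37636 ≡ 666
1904^128 ≡ 666^2 = 443556 ≡ 3613
1904^256 ≡ 3613^2 = 13053769 ≡ 3359
1904^512 ≡ 3359^2 = 11282881 ≡ 3334
1904^1024 ≡ 3334^2 = 11115556 ≡ 2374
1512 = 1024 + 256 + 128 + 64 + 32 + 8, so 1904^1512 ≡ 2374·3359·3613·666·194·231 ≡ 3553 (mod 3697)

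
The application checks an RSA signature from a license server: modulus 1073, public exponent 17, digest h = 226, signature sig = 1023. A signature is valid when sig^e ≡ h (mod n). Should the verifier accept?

Squares mod 1073: sig^1≡1023, sig^2≡354, sig^4≡848, sig^8≡194, sig^16≡81
17 = 16 + 1, so sig^17 ≡ 81·1023 ≡ 242 (mod 1073)
sig^17 mod 1073 = 242, but h = 226.

reject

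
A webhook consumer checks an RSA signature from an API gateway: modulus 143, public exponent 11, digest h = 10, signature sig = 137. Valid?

sig^2 ≡ 137^2 = 18769 ≡ 36
sig^4 ≡ 36^2 = 1296 ≡ 9
sig^8 ≡ 9^2 = 81
11 = 8 + 2 + 1, so sig^11 ≡ 81·36·137 ≡ 93 (mod 143)
93 ≠ 10, so verification fails.

no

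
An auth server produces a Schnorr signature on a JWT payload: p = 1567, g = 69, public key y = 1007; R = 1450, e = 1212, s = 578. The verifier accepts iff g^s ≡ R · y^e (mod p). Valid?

no

g^s mod p:
69^2 = 4761 ≡ 60
69^4 ≡ 60^2 = 3600 ≡ 466
69^8 ≡ 466^2 = 217156 ≡ 910
69^16 ≡ 910^2 = 828100 ≡ 724
69^32 ≡ 724^2 = 524176 ≡ 798
69^64 ≡ 798^2 = 636804 ≡ 602
69^128 ≡ 602^2 = 362404 ≡ 427
69^256 ≡ 427^2 = 182329 ≡ 557
69^512 ≡ 557^2 = 310249 ≡ 1550
578 = 512 + 64 + 2, so 69^578 ≡ 1550·602·60 ≡ 224 (mod 1567)
R · y^e mod p:
1007^2 = 1014049 ≡ 200
1007^4 ≡ 200^2 = 40000 ≡ 825
1007^8 ≡ 825^2 = 680625 ≡ 547
1007^16 ≡ 547^2 = 299209 ≡ 1479
1007^32 ≡ 1479^2 = 2187441 ≡ 1476
1007^64 ≡ 1476^2 = 2178576 ≡ 446
1007^128 ≡ 446^2 = 198916 ≡ 1474
1007^256 ≡ 1474^2 = 2172676 ≡ 814
1007^512 ≡ 814^2 = 662596 ≡ 1322
1007^1024 ≡ 1322^2 = 1747684 ≡ 479
1212 = 1024 + 128 + 32 + 16 + 8 + 4, so 1007^1212 ≡ 479·1474·1476·1479·547·825 ≡ 1058 (mod 1567)
1450·1058 = 1534100 ≡ 7 (mod 1567)
224 ≠ 7; the check fails.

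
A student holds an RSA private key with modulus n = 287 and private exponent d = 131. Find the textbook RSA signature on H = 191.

H^2 ≡ 191^2 = 36481 ≡ 32
H^4 ≡ 32^2 = 1024 ≡ 163
H^8 ≡ 163^2 = 26569 ≡ 165
H^16 ≡ 165^2 = 27225 ≡ 247
H^32 ≡ 247^2 = 61009 ≡ 165
H^64 ≡ 165^2 = 27225 ≡ 247
H^128 ≡ 247^2 = 61009 ≡ 165
131 = 128 + 2 + 1, so H^131 ≡ 165·32·191 ≡ 249 (mod 287)

249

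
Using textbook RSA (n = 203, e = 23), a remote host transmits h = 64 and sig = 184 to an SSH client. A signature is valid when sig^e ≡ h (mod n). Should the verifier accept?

reject

sig^23 mod 203 = 11
The recovered value 11 does not match the digest 64.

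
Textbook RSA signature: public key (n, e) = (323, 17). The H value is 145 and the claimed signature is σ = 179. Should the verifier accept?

accept

Squares mod 323: σ^1≡179, σ^2≡64, σ^4≡220, σ^8≡273, σ^16≡239
17 = 16 + 1, so σ^17 ≡ 239·179 ≡ 145 (mod 323)
145 = H, so the signature checks out.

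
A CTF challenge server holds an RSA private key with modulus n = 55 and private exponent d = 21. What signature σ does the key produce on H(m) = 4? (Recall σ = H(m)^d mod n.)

Squares mod 55: (H(m))^1≡4, (H(m))^2≡16, (H(m))^4≡36, (H(m))^8≡31, (H(m))^16≡26
21 = 16 + 4 + 1, so (H(m))^21 ≡ 26·36·4 ≡ 4 (mod 55)

4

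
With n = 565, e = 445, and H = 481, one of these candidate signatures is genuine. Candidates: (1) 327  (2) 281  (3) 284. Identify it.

2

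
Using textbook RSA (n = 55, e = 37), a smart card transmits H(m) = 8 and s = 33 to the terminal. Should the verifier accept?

reject

s^37 mod 55 = 33
s^37 mod 55 = 33, but H(m) = 8.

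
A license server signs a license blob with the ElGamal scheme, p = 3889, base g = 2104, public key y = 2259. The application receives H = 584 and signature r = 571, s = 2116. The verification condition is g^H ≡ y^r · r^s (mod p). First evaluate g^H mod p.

2104^2 = 4426816 ≡ 1134
2104^4 ≡ 1134^2 = 1285956 ≡ 2586
2104^8 ≡ 2586^2 = 6687396 ≡ 2205
2104^16 ≡ 2205^2 = 4862025 ≡ 775
2104^32 ≡ 775^2 = 600625 ≡ 1719
2104^64 ≡ 1719^2 = 2954961 ≡ 3210
2104^128 ≡ 3210^2 = 10304100 ≡ 2139
2104^256 ≡ 2139^2 = 4575321 ≡ 1857
2104^512 ≡ 1857^2 = 3448449 ≡ 2795
584 = 512 + 64 + 8, so 2104^584 ≡ 2795·3210·2205 ≡ 1200 (mod 3889)

1200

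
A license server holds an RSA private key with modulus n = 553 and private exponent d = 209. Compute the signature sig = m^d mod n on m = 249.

170

m^2 ≡ 249^2 = 62001 ≡ 65
m^4 ≡ 65^2 = 4225 ≡ 354
m^8 ≡ 354^2 = 125316 ≡ 338
m^16 ≡ 338^2 = 114244 ≡ 326
m^32 ≡ 326^2 = 106276 ≡ 100
m^64 ≡ 100^2 = 10000 ≡ 46
m^128 ≡ 46^2 = 2116 ≡ 457
209 = 128 + 64 + 16 + 1, so m^209 ≡ 457·46·326·249 ≡ 170 (mod 553)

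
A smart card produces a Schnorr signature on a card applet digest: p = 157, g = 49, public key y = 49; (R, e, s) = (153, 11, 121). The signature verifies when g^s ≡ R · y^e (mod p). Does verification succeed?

passes

g^s mod p:
49^2 = 2401 ≡ 46
49^4 ≡ 46^2 = 2116 ≡ 75
49^8 ≡ 75^2 = 5625 ≡ 130
49^16 ≡ 130^2 = 16900 ≡ 101
49^32 ≡ 101^2 = 10201 ≡ 153
49^64 ≡ 153^2 = 23409 ≡ 16
121 = 64 + 32 + 16 + 8 + 1, so 49^121 ≡ 16·153·101·130·49 ≡ 82 (mod 157)
R · y^e mod p:
49^2 = 2401 ≡ 46
49^4 ≡ 46^2 = 2116 ≡ 75
49^8 ≡ 75^2 = 5625 ≡ 130
11 = 8 + 2 + 1, so 49^11 ≡ 130·46·49 ≡ 58 (mod 157)
153·58 = 8874 ≡ 82 (mod 157)
82 ≡ 82 (mod 157); signature holds.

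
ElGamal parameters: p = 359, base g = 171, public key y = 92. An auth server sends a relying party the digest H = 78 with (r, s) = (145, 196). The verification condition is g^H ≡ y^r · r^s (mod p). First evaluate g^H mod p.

331

171^2 = 29241 ≡ 162
171^4 ≡ 162^2 = 26244 ≡ 37
171^8 ≡ 37^2 = 1369 ≡ 292
171^16 ≡ 292^2 = 85264 ≡ 181
171^32 ≡ 181^2 = 32761 ≡ 92
171^64 ≡ 92^2 = 8464 ≡ 207
78 = 64 + 8 + 4 + 2, so 171^78 ≡ 207·292·37·162 ≡ 331 (mod 359)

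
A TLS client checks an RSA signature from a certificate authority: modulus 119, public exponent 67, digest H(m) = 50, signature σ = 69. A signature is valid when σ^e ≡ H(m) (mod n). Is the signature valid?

invalid

σ^2 ≡ 69^2 = 4761 ≡ 1
σ^4 ≡ 1^2 = 1
σ^8 ≡ 1^2 = 1
σ^16 ≡ 1^2 = 1
σ^32 ≡ 1^2 = 1
σ^64 ≡ 1^2 = 1
67 = 64 + 2 + 1, so σ^67 ≡ 1·1·69 ≡ 69 (mod 119)
σ^67 mod 119 = 69, but H(m) = 50.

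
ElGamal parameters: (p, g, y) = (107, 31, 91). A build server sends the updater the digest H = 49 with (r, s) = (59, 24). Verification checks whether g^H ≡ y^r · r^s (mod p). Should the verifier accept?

accept

Left side g^H mod p:
Squares mod 107: 31^1≡31, 31^2≡105, 31^4≡4, 31^8≡16, 31^16≡42, 31^32≡52
49 = 32 + 16 + 1, so 31^49 ≡ 52·42·31 ≡ 80 (mod 107)
Right side y^r · r^s mod p:
Squares mod 107: 91^1≡91, 91^2≡42, 91^4≡52, 91^8≡29, 91^16≡92, 91^32≡11
59 = 32 + 16 + 8 + 2 + 1, so 91^59 ≡ 11·92·29·42·91 ≡ 63 (mod 107)
Squares mod 107: 59^1≡59, 59^2≡57, 59^4≡39, 59^8≡23, 59^16≡101
24 = 16 + 8, so 59^24 ≡ 101·23 ≡ 76 (mod 107)
63·76 = 4788 ≡ 80 (mod 107)
80 ≡ 80 (mod 107), so the signature is genuine.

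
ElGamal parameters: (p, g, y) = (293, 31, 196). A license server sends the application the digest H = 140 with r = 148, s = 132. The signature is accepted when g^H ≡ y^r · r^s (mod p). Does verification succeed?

fails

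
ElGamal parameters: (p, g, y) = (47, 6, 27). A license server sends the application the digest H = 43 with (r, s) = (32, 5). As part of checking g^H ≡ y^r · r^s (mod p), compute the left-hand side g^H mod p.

42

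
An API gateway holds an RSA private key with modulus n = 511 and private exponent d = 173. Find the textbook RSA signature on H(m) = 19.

Squares mod 511: (H(m))^1≡19, (H(m))^2≡361, (H(m))^4≡16, (H(m))^8≡256, (H(m))^16≡128, (H(m))^32≡32, (H(m))^64≡2, (H(m))^128≡4
173 = 128 + 32 + 8 + 4 + 1, so (H(m))^173 ≡ 4·32·256·16·19 ≡ 38 (mod 511)

38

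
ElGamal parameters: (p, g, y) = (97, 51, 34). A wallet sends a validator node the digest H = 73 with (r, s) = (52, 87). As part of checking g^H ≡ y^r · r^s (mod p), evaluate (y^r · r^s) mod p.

55

34^2 = 1156 ≡ 89
34^4 ≡ 89^2 = 7921 ≡ 64
34^8 ≡ 64^2 = 4096 ≡ 22
34^16 ≡ 22^2 = 484 ≡ 96
34^32 ≡ 96^2 = 9216 ≡ 1
52 = 32 + 16 + 4, so 34^52 ≡ 1·96·64 ≡ 33 (mod 97)
52^2 = 2704 ≡ 85
52^4 ≡ 85^2 = 7225 ≡ 47
52^8 ≡ 47^2 = 2209 ≡ 75
52^16 ≡ 75^2 = 5625 ≡ 96
52^32 ≡ 96^2 = 9216 ≡ 1
52^64 ≡ 1^2 = 1
87 = 64 + 16 + 4 + 2 + 1, so 52^87 ≡ 1·96·47·85·52 ≡ 34 (mod 97)
y^r · r^s ≡ 33·34 = 1122 ≡ 55 (mod 97)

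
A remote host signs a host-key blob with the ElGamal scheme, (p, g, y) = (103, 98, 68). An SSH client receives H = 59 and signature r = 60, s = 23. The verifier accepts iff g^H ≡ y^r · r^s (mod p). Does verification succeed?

fails

Left side g^H mod p:
Squares mod 103: 98^1≡98, 98^2≡25, 98^4≡7, 98^8≡49, 98^16≡32, 98^32≡97
59 = 32 + 16 + 8 + 2 + 1, so 98^59 ≡ 97·32·49·25·98 ≡ 49 (mod 103)
Right side y^r · r^s mod p:
Squares mod 103: 68^1≡68, 68^2≡92, 68^4≡18, 68^8≡15, 68^16≡19, 68^32≡52
60 = 32 + 16 + 8 + 4, so 68^60 ≡ 52·19·15·18 ≡ 93 (mod 103)
Squares mod 103: 60^1≡60, 60^2≡98, 60^4≡25, 60^8≡7, 60^16≡49
23 = 16 + 4 + 2 + 1, so 60^23 ≡ 49·25·98·60 ≡ 4 (mod 103)
93·4 = 372 ≡ 63 (mod 103)
49 ≠ 63, so verification fails.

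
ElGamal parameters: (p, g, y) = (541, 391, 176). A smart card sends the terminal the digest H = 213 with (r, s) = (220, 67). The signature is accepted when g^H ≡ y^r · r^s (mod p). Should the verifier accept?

accept

Left side g^H mod p:
391^2 = 152881 ≡ 319
391^4 ≡ 319^2 = 101761 ≡ 53
391^8 ≡ 53^2 = 2809 ≡ 104
391^16 ≡ 104^2 = 10816 ≡ 537
391^32 ≡ 537^2 = 288369 ≡ 16
391^64 ≡ 16^2 = 256
391^128 ≡ 256^2 = 65536 ≡ 75
213 = 128 + 64 + 16 + 4 + 1, so 391^213 ≡ 75·256·537·53·391 ≡ 384 (mod 541)
Right side y^r · r^s mod p:
176^2 = 30976 ≡ 139
176^4 ≡ 139^2 = 19321 ≡ 386
176^8 ≡ 386^2 = 148996 ≡ 221
176^16 ≡ 221^2 = 48841 ≡ 151
176^32 ≡ 151^2 = 22801 ≡ 79
176^64 ≡ 79^2 = 6241 ≡ 290
176^128 ≡ 290^2 = 84100 ≡ 245
220 = 128 + 64 + 16 + 8 + 4, so 176^220 ≡ 245·290·151·221·386 ≡ 366 (mod 541)
220^2 = 48400 ≡ 251
220^4 ≡ 251^2 = 63001 ≡ 245
220^8 ≡ 245^2 = 60025 ≡ 515
220^16 ≡ 515^2 = 265225 ≡ 135
220^32 ≡ 135^2 = 18225 ≡ 372
220^64 ≡ 372^2 = 138384 ≡ 429
67 = 64 + 2 + 1, so 220^67 ≡ 429·251·220 ≡ 72 (mod 541)
366·72 = 26352 ≡ 384 (mod 541)
384 ≡ 384 (mod 541), so the signature is genuine.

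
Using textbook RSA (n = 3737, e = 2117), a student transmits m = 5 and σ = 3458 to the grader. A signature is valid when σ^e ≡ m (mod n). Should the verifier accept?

accept

Squares mod 3737: σ^1≡3458, σ^2≡3101, σ^4≡900, σ^8≡2808, σ^16≡3531, σ^32≡1329, σ^64≡2377, σ^128≡3522, σ^256≡1381, σ^512≡1291, σ^1024≡3716, σ^2048≡441
2117 = 2048 + 64 + 4 + 1, so σ^2117 ≡ 441·2377·900·3458 ≡ 5 (mod 3737)
σ^2117 mod 3737 = 5 matches m.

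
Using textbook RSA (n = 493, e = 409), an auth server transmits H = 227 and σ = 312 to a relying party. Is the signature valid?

invalid

σ^409 mod 493 = 266
σ^409 mod 493 = 266, but H = 227.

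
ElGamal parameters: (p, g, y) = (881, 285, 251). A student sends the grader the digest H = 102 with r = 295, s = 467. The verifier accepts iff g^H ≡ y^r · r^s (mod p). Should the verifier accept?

Left side g^H mod p:
Squares mod 881: 285^1≡285, 285^2≡173, 285^4≡856, 285^8≡625, 285^16≡342, 285^32≡672, 285^64≡512
102 = 64 + 32 + 4 + 2, so 285^102 ≡ 512·672·856·173 ≡ 37 (mod 881)
Right side y^r · r^s mod p:
Squares mod 881: 251^1≡251, 251^2≡450, 251^4≡751, 251^8≡161, 251^16≡372, 251^32≡67, 251^64≡84, 251^128≡8, 251^256≡64
295 = 256 + 32 + 4 + 2 + 1, so 251^295 ≡ 64·67·751·450·251 ≡ 118 (mod 881)
Squares mod 881: 295^1≡295, 295^2≡687, 295^4≡634, 295^8≡220, 295^16≡826, 295^32≡382, 295^64≡559, 295^128≡607, 295^256≡191
467 = 256 + 128 + 64 + 16 + 2 + 1, so 295^467 ≡ 191·607·559·826·687·295 ≡ 620 (mod 881)
118·620 = 73160 ≡ 37 (mod 881)
37 ≡ 37 (mod 881), so the signature is genuine.

accept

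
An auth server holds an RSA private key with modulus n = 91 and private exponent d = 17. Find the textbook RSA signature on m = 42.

35

m^2 ≡ 42^2 = 1764 ≡ 35
m^4 ≡ 35^2 = 1225 ≡ 42
m^8 ≡ 42^2 = 1764 ≡ 35
m^16 ≡ 35^2 = 1225 ≡ 42
17 = 16 + 1, so m^17 ≡ 42·42 ≡ 35 (mod 91)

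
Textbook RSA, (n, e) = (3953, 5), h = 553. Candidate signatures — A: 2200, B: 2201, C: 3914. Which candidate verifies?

Candidate A: 2200^5 mod 3953 = 553
  → matches h = 553
Candidate B: 2201^5 mod 3953 = 3515
Candidate C: 3914^5 mod 3953 = 3026

A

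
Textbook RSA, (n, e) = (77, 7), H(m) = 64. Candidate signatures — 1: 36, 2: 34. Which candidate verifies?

1

Candidate 1: Squares mod 77: 36^1≡36, 36^2≡64, 36^4≡15; 7 = 4 + 2 + 1, so 36^7 ≡ 15·64·36 ≡ 64 (mod 77)
  → matches H(m) = 64
Candidate 2: Squares mod 77: 34^1≡34, 34^2≡1, 34^4≡1; 7 = 4 + 2 + 1, so 34^7 ≡ 1·1·34 ≡ 34 (mod 77)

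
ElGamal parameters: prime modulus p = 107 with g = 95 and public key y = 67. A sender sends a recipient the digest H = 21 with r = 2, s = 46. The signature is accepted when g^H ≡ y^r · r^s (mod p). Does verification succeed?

fails

Left side g^H mod p:
95^21 mod 107 = 45
Right side y^r · r^s mod p:
67^2 mod 107 = 102
2^46 mod 107 = 56
102·56 = 5712 ≡ 41 (mod 107)
45 ≠ 41, so verification fails.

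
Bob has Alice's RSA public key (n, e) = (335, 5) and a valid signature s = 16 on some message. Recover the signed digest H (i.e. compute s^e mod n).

26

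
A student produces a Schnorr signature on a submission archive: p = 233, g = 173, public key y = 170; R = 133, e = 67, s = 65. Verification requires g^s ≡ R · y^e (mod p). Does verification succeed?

g^s mod p:
173^2 = 29929 ≡ 105
173^4 ≡ 105^2 = 11025 ≡ 74
173^8 ≡ 74^2 = 5476 ≡ 117
173^16 ≡ 117^2 = 13689 ≡ 175
173^32 ≡ 175^2 = 30625 ≡ 102
173^64 ≡ 102^2 = 10404 ≡ 152
65 = 64 + 1, so 173^65 ≡ 152·173 ≡ 200 (mod 233)
R · y^e mod p:
170^2 = 28900 ≡ 8
170^4 ≡ 8^2 = 64
170^8 ≡ 64^2 = 4096 ≡ 135
170^16 ≡ 135^2 = 18225 ≡ 51
170^32 ≡ 51^2 = 2601 ≡ 38
170^64 ≡ 38^2 = 1444 ≡ 46
67 = 64 + 2 + 1, so 170^67 ≡ 46·8·170 ≡ 116 (mod 233)
133·116 = 15428 ≡ 50 (mod 233)
200 ≠ 50; the check fails.

fails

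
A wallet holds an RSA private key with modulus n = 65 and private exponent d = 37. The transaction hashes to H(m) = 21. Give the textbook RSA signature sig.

21

Squares mod 65: (H(m))^1≡21, (H(m))^2≡51, (H(m))^4≡1, (H(m))^8≡1, (H(m))^16≡1, (H(m))^32≡1
37 = 32 + 4 + 1, so (H(m))^37 ≡ 1·1·21 ≡ 21 (mod 65)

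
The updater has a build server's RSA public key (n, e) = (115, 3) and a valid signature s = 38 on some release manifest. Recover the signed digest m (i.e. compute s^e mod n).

17

Squares mod 115: s^1≡38, s^2≡64
3 = 2 + 1, so s^3 ≡ 64·38 ≡ 17 (mod 115)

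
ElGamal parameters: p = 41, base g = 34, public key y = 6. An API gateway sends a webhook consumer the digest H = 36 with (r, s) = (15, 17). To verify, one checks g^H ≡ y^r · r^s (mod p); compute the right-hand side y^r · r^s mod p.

25

6^2 = 36
6^4 ≡ 36^2 = 1296 ≡ 25
6^8 ≡ 25^2 = 625 ≡ 10
15 = 8 + 4 + 2 + 1, so 6^15 ≡ 10·25·36·6 ≡ 3 (mod 41)
15^2 = 225 ≡ 20
15^4 ≡ 20^2 = 400 ≡ 31
15^8 ≡ 31^2 = 961 ≡ 18
15^16 ≡ 18^2 = 324 ≡ 37
17 = 16 + 1, so 15^17 ≡ 37·15 ≡ 22 (mod 41)
y^r · r^s ≡ 3·22 = 66 ≡ 25 (mod 41)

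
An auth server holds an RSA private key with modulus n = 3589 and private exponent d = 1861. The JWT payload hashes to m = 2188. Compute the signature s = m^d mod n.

722

m^2 ≡ 2188^2 = 4787344 ≡ 3207
m^4 ≡ 3207^2 = 10284849 ≡ 2364
m^8 ≡ 2364^2 = 5588496 ≡ 423
m^16 ≡ 423^2 = 178929 ≡ 3068
m^32 ≡ 3068^2 = 9412624 ≡ 2266
m^64 ≡ 2266^2 = 5134756 ≡ 2486
m^128 ≡ 2486^2 = 6180196 ≡ 3527
m^256 ≡ 3527^2 = 12439729 ≡ 255
m^512 ≡ 255^2 = 65025 ≡ 423
m^1024 ≡ 423^2 = 178929 ≡ 3068
1861 = 1024 + 512 + 256 + 64 + 4 + 1, so m^1861 ≡ 3068·423·255·2486·2364·2188 ≡ 722 (mod 3589)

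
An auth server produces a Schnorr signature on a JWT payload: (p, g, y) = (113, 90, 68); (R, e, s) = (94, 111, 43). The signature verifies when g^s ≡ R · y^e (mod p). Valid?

g^s mod p:
90^2 = 8100 ≡ 77
90^4 ≡ 77^2 = 5929 ≡ 53
90^8 ≡ 53^2 = 2809 ≡ 97
90^16 ≡ 97^2 = 9409 ≡ 30
90^32 ≡ 30^2 = 900 ≡ 109
43 = 32 + 8 + 2 + 1, so 90^43 ≡ 109·97·77·90 ≡ 108 (mod 113)
R · y^e mod p:
68^2 = 4624 ≡ 104
68^4 ≡ 104^2 = 10816 ≡ 81
68^8 ≡ 81^2 = 6561 ≡ 7
68^16 ≡ 7^2 = 49
68^32 ≡ 49^2 = 2401 ≡ 28
68^64 ≡ 28^2 = 784 ≡ 106
111 = 64 + 32 + 8 + 4 + 2 + 1, so 68^111 ≡ 106·28·7·81·104·68 ≡ 5 (mod 113)
94·5 = 470 ≡ 18 (mod 113)
108 ≠ 18; the check fails.

no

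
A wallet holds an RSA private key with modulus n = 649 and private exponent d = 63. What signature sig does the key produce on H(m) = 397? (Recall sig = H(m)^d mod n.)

562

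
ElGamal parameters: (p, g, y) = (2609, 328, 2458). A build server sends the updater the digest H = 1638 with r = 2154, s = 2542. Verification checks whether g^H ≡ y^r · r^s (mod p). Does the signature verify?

verifies

Left side g^H mod p:
Squares mod 2609: 328^1≡328, 328^2≡615, 328^4≡2529, 328^8≡1182, 328^16≡1309, 328^32≡1977, 328^64≡247, 328^128≡1002, 328^256≡2148, 328^512≡1192, 328^1024≡1568
1638 = 1024 + 512 + 64 + 32 + 4 + 2, so 328^1638 ≡ 1568·1192·247·1977·2529·615 ≡ 585 (mod 2609)
Right side y^r · r^s mod p:
Squares mod 2609: 2458^1≡2458, 2458^2≡1929, 2458^4≡607, 2458^8≡580, 2458^16≡2448, 2458^32≡2440, 2458^64≡2471, 2458^128≡781, 2458^256≡2064, 2458^512≡2208, 2458^1024≡1652, 2458^2048≡90
2154 = 2048 + 64 + 32 + 8 + 2, so 2458^2154 ≡ 90·2471·2440·580·1929 ≡ 2148 (mod 2609)
Squares mod 2609: 2154^1≡2154, 2154^2≡914, 2154^4≡516, 2154^8≡138, 2154^16≡781, 2154^32≡2064, 2154^64≡2208, 2154^128≡1652, 2154^256≡90, 2154^512≡273, 2154^1024≡1477, 2154^2048≡405
2542 = 2048 + 256 + 128 + 64 + 32 + 8 + 4 + 2, so 2154^2542 ≡ 405·90·1652·2208·2064·138·516·914 ≡ 310 (mod 2609)
2148·310 = 665880 ≡ 585 (mod 2609)
585 ≡ 585 (mod 2609), so the signature is genuine.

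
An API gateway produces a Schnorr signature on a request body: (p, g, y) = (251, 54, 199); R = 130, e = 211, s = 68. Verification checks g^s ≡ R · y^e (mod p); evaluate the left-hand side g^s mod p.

92

Squares mod 251: 54^1≡54, 54^2≡155, 54^4≡180, 54^8≡21, 54^16≡190, 54^32≡207, 54^64≡179
68 = 64 + 4, so 54^68 ≡ 179·180 ≡ 92 (mod 251)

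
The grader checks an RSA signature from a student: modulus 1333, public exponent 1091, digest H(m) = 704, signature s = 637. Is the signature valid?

s^2 ≡ 637^2 = 405769 ≡ 537
s^4 ≡ 537^2 = 288369 ≡ 441
s^8 ≡ 441^2 = 194481 ≡ 1196
s^16 ≡ 1196^2 = 1430416 ≡ 107
s^32 ≡ 107^2 = 11449 ≡ 785
s^64 ≡ 785^2 = 616225 ≡ 379
s^128 ≡ 379^2 = 143641 ≡ 1010
s^256 ≡ 1010^2 = 1020100 ≡ 355
s^512 ≡ 355^2 = 126025 ≡ 723
s^1024 ≡ 723^2 = 522729 ≡ 193
1091 = 1024 + 64 + 2 + 1, so s^1091 ≡ 193·379·537·637 ≡ 704 (mod 1333)
s^1091 mod 1333 = 704 matches H(m).

valid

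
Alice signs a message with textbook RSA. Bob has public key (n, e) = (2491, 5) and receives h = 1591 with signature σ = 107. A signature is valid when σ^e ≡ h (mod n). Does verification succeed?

σ^2 ≡ 107^2 = 11449 ≡ 1485
σ^4 ≡ 1485^2 = 2205225 ≡ 690
5 = 4 + 1, so σ^5 ≡ 690·107 ≡ 1591 (mod 2491)
1591 = h, so the signature checks out.

passes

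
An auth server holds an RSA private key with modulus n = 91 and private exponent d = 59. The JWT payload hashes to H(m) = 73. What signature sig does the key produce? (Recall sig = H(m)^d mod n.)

5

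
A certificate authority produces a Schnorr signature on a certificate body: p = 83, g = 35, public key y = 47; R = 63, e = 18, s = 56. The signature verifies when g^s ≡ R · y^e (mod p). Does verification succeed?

passes

g^s mod p:
35^2 = 1225 ≡ 63
35^4 ≡ 63^2 = 3969 ≡ 68
35^8 ≡ 68^2 = 4624 ≡ 59
35^16 ≡ 59^2 = 3481 ≡ 78
35^32 ≡ 78^2 = 6084 ≡ 25
56 = 32 + 16 + 8, so 35^56 ≡ 25·78·59 ≡ 12 (mod 83)
R · y^e mod p:
47^2 = 2209 ≡ 51
47^4 ≡ 51^2 = 2601 ≡ 28
47^8 ≡ 28^2 = 784 ≡ 37
47^16 ≡ 37^2 = 1369 ≡ 41
18 = 16 + 2, so 47^18 ≡ 41·51 ≡ 16 (mod 83)
63·16 = 1008 ≡ 12 (mod 83)
12 ≡ 12 (mod 83); signature holds.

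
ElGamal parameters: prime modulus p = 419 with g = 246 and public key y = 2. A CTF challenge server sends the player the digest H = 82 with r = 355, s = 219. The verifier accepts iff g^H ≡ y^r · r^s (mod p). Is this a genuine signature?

Left side g^H mod p:
Squares mod 419: 246^1≡246, 246^2≡180, 246^4≡137, 246^8≡333, 246^16≡273, 246^32≡366, 246^64≡295
82 = 64 + 16 + 2, so 246^82 ≡ 295·273·180 ≡ 157 (mod 419)
Right side y^r · r^s mod p:
Squares mod 419: 2^1≡2, 2^2≡4, 2^4≡16, 2^8≡256, 2^16≡172, 2^32≡254, 2^64≡409, 2^128≡100, 2^256≡363
355 = 256 + 64 + 32 + 2 + 1, so 2^355 ≡ 363·409·254·4·2 ≡ 335 (mod 419)
Squares mod 419: 355^1≡355, 355^2≡325, 355^4≡37, 355^8≡112, 355^16≡393, 355^32≡257, 355^64≡266, 355^128≡364
219 = 128 + 64 + 16 + 8 + 2 + 1, so 355^219 ≡ 364·266·393·112·325·355 ≡ 53 (mod 419)
335·53 = 17755 ≡ 157 (mod 419)
157 ≡ 157 (mod 419), so the signature is genuine.

genuine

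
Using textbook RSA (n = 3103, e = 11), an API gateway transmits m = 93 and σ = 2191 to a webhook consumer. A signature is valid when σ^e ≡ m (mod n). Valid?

no

Squares mod 3103: σ^1≡2191, σ^2≡140, σ^4≡982, σ^8≡2394
11 = 8 + 2 + 1, so σ^11 ≡ 2394·140·2191 ≡ 1301 (mod 3103)
σ^11 mod 3103 = 1301, but m = 93.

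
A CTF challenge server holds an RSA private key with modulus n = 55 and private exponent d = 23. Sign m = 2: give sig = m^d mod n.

m^23 mod 55 = 8

8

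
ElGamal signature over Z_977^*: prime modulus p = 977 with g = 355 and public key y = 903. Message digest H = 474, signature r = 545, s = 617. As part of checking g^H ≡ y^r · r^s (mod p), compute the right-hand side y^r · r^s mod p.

903^2 = 815409 ≡ 591
903^4 ≡ 591^2 = 349281 ≡ 492
903^8 ≡ 492^2 = 242064 ≡ 745
903^16 ≡ 745^2 = 555025 ≡ 89
903^32 ≡ 89^2 = 7921 ≡ 105
903^64 ≡ 105^2 = 11025 ≡ 278
903^128 ≡ 278^2 = 77284 ≡ 101
903^256 ≡ 101^2 = 10201 ≡ 431
903^512 ≡ 431^2 = 185761 ≡ 131
545 = 512 + 32 + 1, so 903^545 ≡ 131·105·903 ≡ 164 (mod 977)
545^2 = 297025 ≡ 17
545^4 ≡ 17^2 = 289
545^8 ≡ 289^2 = 83521 ≡ 476
545^16 ≡ 476^2 = 226576 ≡ 889
545^32 ≡ 889^2 = 790321 ≡ 905
545^64 ≡ 905^2 = 819025 ≡ 299
545^128 ≡ 299^2 = 89401 ≡ 494
545^256 ≡ 494^2 = 244036 ≡ 763
545^512 ≡ 763^2 = 582169 ≡ 854
617 = 512 + 64 + 32 + 8 + 1, so 545^617 ≡ 854·299·905·476·545 ≡ 422 (mod 977)
y^r · r^s ≡ 164·422 = 69208 ≡ 818 (mod 977)

818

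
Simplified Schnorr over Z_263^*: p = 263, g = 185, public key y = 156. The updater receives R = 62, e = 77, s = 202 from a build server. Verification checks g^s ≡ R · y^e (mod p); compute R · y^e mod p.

156^77 mod 263 = 23
R · y^e ≡ 62·23 = 1426 ≡ 111 (mod 263)

111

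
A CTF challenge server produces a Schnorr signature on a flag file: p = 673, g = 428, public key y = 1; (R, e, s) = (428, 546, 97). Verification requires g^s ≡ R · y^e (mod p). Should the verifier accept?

accept

g^s mod p:
428^2 = 183184 ≡ 128
428^4 ≡ 128^2 = 16384 ≡ 232
428^8 ≡ 232^2 = 53824 ≡ 657
428^16 ≡ 657^2 = 431649 ≡ 256
428^32 ≡ 256^2 = 65536 ≡ 255
428^64 ≡ 255^2 = 65025 ≡ 417
97 = 64 + 32 + 1, so 428^97 ≡ 417·255·428 ≡ 428 (mod 673)
R · y^e mod p:
1^2 = 1
1^4 ≡ 1^2 = 1
1^8 ≡ 1^2 = 1
1^16 ≡ 1^2 = 1
1^32 ≡ 1^2 = 1
1^64 ≡ 1^2 = 1
1^128 ≡ 1^2 = 1
1^256 ≡ 1^2 = 1
1^512 ≡ 1^2 = 1
546 = 512 + 32 + 2, so 1^546 ≡ 1·1·1 ≡ 1 (mod 673)
428·1 = 428 ≡ 428 (mod 673)
428 ≡ 428 (mod 673); signature holds.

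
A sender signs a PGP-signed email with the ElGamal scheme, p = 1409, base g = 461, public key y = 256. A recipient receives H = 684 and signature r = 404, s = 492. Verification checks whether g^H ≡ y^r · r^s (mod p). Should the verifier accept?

Left side g^H mod p:
461^2 = 212521 ≡ 1171
461^4 ≡ 1171^2 = 1371241 ≡ 284
461^8 ≡ 284^2 = 80656 ≡ 343
461^16 ≡ 343^2 = 117649 ≡ 702
461^32 ≡ 702^2 = 492804 ≡ 1063
461^64 ≡ 1063^2 = 1129969 ≡ 1360
461^128 ≡ 1360^2 = 1849600 ≡ 992
461^256 ≡ 992^2 = 984064 ≡ 582
461^512 ≡ 582^2 = 338724 ≡ 564
684 = 512 + 128 + 32 + 8 + 4, so 461^684 ≡ 564·992·1063·343·284 ≡ 256 (mod 1409)
Right side y^r · r^s mod p:
256^2 = 65536 ≡ 722
256^4 ≡ 722^2 = 521284 ≡ 1363
256^8 ≡ 1363^2 = 1857769 ≡ 707
256^16 ≡ 707^2 = 499849 ≡ 1063
256^32 ≡ 1063^2 = 1129969 ≡ 1360
256^64 ≡ 1360^2 = 1849600 ≡ 992
256^128 ≡ 992^2 = 984064 ≡ 582
256^256 ≡ 582^2 = 338724 ≡ 564
404 = 256 + 128 + 16 + 4, so 256^404 ≡ 564·582·1063·1363 ≡ 702 (mod 1409)
404^2 = 163216 ≡ 1181
404^4 ≡ 1181^2 = 1394761 ≡ 1260
404^8 ≡ 1260^2 = 1587600 ≡ 1066
404^16 ≡ 1066^2 = 1136356 ≡ 702
404^32 ≡ 702^2 = 492804 ≡ 1063
404^64 ≡ 1063^2 = 1129969 ≡ 1360
404^128 ≡ 1360^2 = 1849600 ≡ 992
404^256 ≡ 992^2 = 984064 ≡ 582
492 = 256 + 128 + 64 + 32 + 8 + 4, so 404^492 ≡ 582·992·1360·1063·1066·1260 ≡ 915 (mod 1409)
702·915 = 642330 ≡ 1235 (mod 1409)
256 ≠ 1235, so verification fails.

reject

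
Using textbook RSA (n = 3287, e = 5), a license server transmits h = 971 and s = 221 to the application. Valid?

no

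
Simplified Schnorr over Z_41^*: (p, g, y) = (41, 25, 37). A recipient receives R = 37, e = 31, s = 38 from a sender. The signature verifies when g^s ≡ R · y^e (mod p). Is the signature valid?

g^s mod p:
25^2 = 625 ≡ 10
25^4 ≡ 10^2 = 100 ≡ 18
25^8 ≡ 18^2 = 324 ≡ 37
25^16 ≡ 37^2 = 1369 ≡ 16
25^32 ≡ 16^2 = 256 ≡ 10
38 = 32 + 4 + 2, so 25^38 ≡ 10·18·10 ≡ 37 (mod 41)
R · y^e mod p:
37^2 = 1369 ≡ 16
37^4 ≡ 16^2 = 256 ≡ 10
37^8 ≡ 10^2 = 100 ≡ 18
37^16 ≡ 18^2 = 324 ≡ 37
31 = 16 + 8 + 4 + 2 + 1, so 37^31 ≡ 37·18·10·16·37 ≡ 37 (mod 41)
37·37 = 1369 ≡ 16 (mod 41)
37 ≠ 16; the check fails.

invalid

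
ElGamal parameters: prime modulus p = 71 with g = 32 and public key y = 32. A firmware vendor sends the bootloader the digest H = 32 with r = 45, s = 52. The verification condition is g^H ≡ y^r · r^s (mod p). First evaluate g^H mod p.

Squares mod 71: 32^1≡32, 32^2≡30, 32^4≡48, 32^8≡32, 32^16≡30, 32^32≡48
32^32 ≡ 48 (mod 71)

48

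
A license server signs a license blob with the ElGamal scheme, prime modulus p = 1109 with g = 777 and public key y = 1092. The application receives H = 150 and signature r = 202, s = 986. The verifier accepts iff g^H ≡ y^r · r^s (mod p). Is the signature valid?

Left side g^H mod p:
Squares mod 1109: 777^1≡777, 777^2≡433, 777^4≡68, 777^8≡188, 777^16≡965, 777^32≡774, 777^64≡216, 777^128≡78
150 = 128 + 16 + 4 + 2, so 777^150 ≡ 78·965·68·433 ≡ 991 (mod 1109)
Right side y^r · r^s mod p:
Squares mod 1109: 1092^1≡1092, 1092^2≡289, 1092^4≡346, 1092^8≡1053, 1092^16≡918, 1092^32≡993, 1092^64≡148, 1092^128≡833
202 = 128 + 64 + 8 + 2, so 1092^202 ≡ 833·148·1053·289 ≡ 260 (mod 1109)
Squares mod 1109: 202^1≡202, 202^2≡880, 202^4≡318, 202^8≡205, 202^16≡992, 202^32≡381, 202^64≡991, 202^128≡616, 202^256≡178, 202^512≡632
986 = 512 + 256 + 128 + 64 + 16 + 8 + 2, so 202^986 ≡ 632·178·616·991·992·205·880 ≡ 1088 (mod 1109)
260·1088 = 282880 ≡ 85 (mod 1109)
991 ≠ 85, so verification fails.

invalid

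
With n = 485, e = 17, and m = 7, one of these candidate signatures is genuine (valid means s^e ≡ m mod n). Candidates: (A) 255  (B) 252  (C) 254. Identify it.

Candidate A: Squares mod 485: 255^1≡255, 255^2≡35, 255^4≡255, 255^8≡35, 255^16≡255; 17 = 16 + 1, so 255^17 ≡ 255·255 ≡ 35 (mod 485)
Candidate B: Squares mod 485: 252^1≡252, 252^2≡454, 252^4≡476, 252^8≡81, 252^16≡256; 17 = 16 + 1, so 252^17 ≡ 256·252 ≡ 7 (mod 485)
  → matches m = 7
Candidate C: Squares mod 485: 254^1≡254, 254^2≡11, 254^4≡121, 254^8≡91, 254^16≡36; 17 = 16 + 1, so 254^17 ≡ 36·254 ≡ 414 (mod 485)

B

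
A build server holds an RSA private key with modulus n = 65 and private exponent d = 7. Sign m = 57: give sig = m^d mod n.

Squares mod 65: m^1≡57, m^2≡64, m^4≡1
7 = 4 + 2 + 1, so m^7 ≡ 1·64·57 ≡ 8 (mod 65)

8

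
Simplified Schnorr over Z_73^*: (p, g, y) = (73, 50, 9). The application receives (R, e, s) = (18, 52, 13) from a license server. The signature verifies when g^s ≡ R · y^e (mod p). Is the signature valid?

g^s mod p:
Squares mod 73: 50^1≡50, 50^2≡18, 50^4≡32, 50^8≡2
13 = 8 + 4 + 1, so 50^13 ≡ 2·32·50 ≡ 61 (mod 73)
R · y^e mod p:
Squares mod 73: 9^1≡9, 9^2≡8, 9^4≡64, 9^8≡8, 9^16≡64, 9^32≡8
52 = 32 + 16 + 4, so 9^52 ≡ 8·64·64 ≡ 64 (mod 73)
18·64 = 1152 ≡ 57 (mod 73)
61 ≠ 57; the check fails.

invalid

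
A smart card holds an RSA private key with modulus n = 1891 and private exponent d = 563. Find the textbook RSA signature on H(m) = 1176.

(H(m))^563 mod 1891 = 612

612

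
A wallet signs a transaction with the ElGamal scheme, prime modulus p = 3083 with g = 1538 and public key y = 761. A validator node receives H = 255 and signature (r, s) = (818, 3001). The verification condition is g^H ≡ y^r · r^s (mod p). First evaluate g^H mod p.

66

1538^255 mod 3083 = 66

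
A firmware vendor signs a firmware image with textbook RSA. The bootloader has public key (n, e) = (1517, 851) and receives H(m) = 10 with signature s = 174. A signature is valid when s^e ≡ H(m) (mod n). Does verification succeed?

Squares mod 1517: s^1≡174, s^2≡1453, s^4≡1062, s^8≡713, s^16≡174, s^32≡1453, s^64≡1062, s^128≡713, s^256≡174, s^512≡1453
851 = 512 + 256 + 64 + 16 + 2 + 1, so s^851 ≡ 1453·174·1062·174·1453·174 ≡ 10 (mod 1517)
10 = H(m), so the signature checks out.

passes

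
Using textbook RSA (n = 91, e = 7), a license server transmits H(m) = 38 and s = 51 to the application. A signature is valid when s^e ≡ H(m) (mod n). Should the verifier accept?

reject

s^2 ≡ 51^2 = 2601 ≡ 53
s^4 ≡ 53^2 = 2809 ≡ 79
7 = 4 + 2 + 1, so s^7 ≡ 79·53·51 ≡ 51 (mod 91)
51 ≠ 38, so verification fails.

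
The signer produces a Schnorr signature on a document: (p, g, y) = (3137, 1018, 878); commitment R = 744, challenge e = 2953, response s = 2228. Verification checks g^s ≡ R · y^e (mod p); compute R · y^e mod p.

Squares mod 3137: 878^1≡878, 878^2≡2319, 878^4≡943, 878^8≡1478, 878^16≡1132, 878^32≡1528, 878^64≡856, 878^128≡1815, 878^256≡375, 878^512≡2597, 878^1024≡2996, 878^2048≡1059
2953 = 2048 + 512 + 256 + 128 + 8 + 1, so 878^2953 ≡ 1059·2597·375·1815·1478·878 ≡ 2592 (mod 3137)
R · y^e ≡ 744·2592 = 1928448 ≡ 2330 (mod 3137)

2330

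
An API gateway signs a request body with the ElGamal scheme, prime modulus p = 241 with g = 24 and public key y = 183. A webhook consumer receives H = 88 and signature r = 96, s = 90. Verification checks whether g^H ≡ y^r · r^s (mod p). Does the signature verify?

does not verify

Left side g^H mod p:
24^88 mod 241 = 100
Right side y^r · r^s mod p:
183^96 mod 241 = 205
96^90 mod 241 = 240
205·240 = 49200 ≡ 36 (mod 241)
100 ≠ 36, so verification fails.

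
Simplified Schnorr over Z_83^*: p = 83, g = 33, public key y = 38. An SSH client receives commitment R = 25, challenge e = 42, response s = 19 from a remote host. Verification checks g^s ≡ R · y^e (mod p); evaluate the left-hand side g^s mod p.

37

Squares mod 83: 33^1≡33, 33^2≡10, 33^4≡17, 33^8≡40, 33^16≡23
19 = 16 + 2 + 1, so 33^19 ≡ 23·10·33 ≡ 37 (mod 83)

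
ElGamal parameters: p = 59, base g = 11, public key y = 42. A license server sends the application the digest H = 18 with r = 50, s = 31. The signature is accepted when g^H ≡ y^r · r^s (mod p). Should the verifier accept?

Left side g^H mod p:
11^2 = 121 ≡ 3
11^4 ≡ 3^2 = 9
11^8 ≡ 9^2 = 81 ≡ 22
11^16 ≡ 22^2 = 484 ≡ 12
18 = 16 + 2, so 11^18 ≡ 12·3 ≡ 36 (mod 59)
Right side y^r · r^s mod p:
42^2 = 1764 ≡ 53
42^4 ≡ 53^2 = 2809 ≡ 36
42^8 ≡ 36^2 = 1296 ≡ 57
42^16 ≡ 57^2 = 3249 ≡ 4
42^32 ≡ 4^2 = 16
50 = 32 + 16 + 2, so 42^50 ≡ 16·4·53 ≡ 29 (mod 59)
50^2 = 2500 ≡ 22
50^4 ≡ 22^2 = 484 ≡ 12
50^8 ≡ 12^2 = 144 ≡ 26
50^16 ≡ 26^2 = 676 ≡ 27
31 = 16 + 8 + 4 + 2 + 1, so 50^31 ≡ 27·26·12·22·50 ≡ 37 (mod 59)
29·37 = 1073 ≡ 11 (mod 59)
36 ≠ 11, so verification fails.

reject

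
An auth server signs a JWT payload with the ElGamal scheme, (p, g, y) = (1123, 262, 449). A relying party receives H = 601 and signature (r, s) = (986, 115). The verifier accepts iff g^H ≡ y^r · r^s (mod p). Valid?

Left side g^H mod p:
262^2 = 68644 ≡ 141
262^4 ≡ 141^2 = 19881 ≡ 790
262^8 ≡ 790^2 = 624100 ≡ 835
262^16 ≡ 835^2 = 697225 ≡ 965
262^32 ≡ 965^2 = 931225 ≡ 258
262^64 ≡ 258^2 = 66564 ≡ 307
262^128 ≡ 307^2 = 94249 ≡ 1040
262^256 ≡ 1040^2 = 1081600 ≡ 151
262^512 ≡ 151^2 = 22801 ≡ 341
601 = 512 + 64 + 16 + 8 + 1, so 262^601 ≡ 341·307·965·835·262 ≡ 937 (mod 1123)
Right side y^r · r^s mod p:
449^2 = 201601 ≡ 584
449^4 ≡ 584^2 = 341056 ≡ 787
449^8 ≡ 787^2 = 619369 ≡ 596
449^16 ≡ 596^2 = 355216 ≡ 348
449^32 ≡ 348^2 = 121104 ≡ 943
449^64 ≡ 943^2 = 889249 ≡ 956
449^128 ≡ 956^2 = 913936 ≡ 937
449^256 ≡ 937^2 = 877969 ≡ 906
449^512 ≡ 906^2 = 820836 ≡ 1046
986 = 512 + 256 + 128 + 64 + 16 + 8 + 2, so 449^986 ≡ 1046·906·937·956·348·596·584 ≡ 7 (mod 1123)
986^2 = 972196 ≡ 801
986^4 ≡ 801^2 = 641601 ≡ 368
986^8 ≡ 368^2 = 135424 ≡ 664
986^16 ≡ 664^2 = 440896 ≡ 680
986^32 ≡ 680^2 = 462400 ≡ 847
986^64 ≡ 847^2 = 717409 ≡ 935
115 = 64 + 32 + 16 + 2 + 1, so 986^115 ≡ 935·847·680·801·986 ≡ 596 (mod 1123)
7·596 = 4172 ≡ 803 (mod 1123)
937 ≠ 803, so verification fails.

no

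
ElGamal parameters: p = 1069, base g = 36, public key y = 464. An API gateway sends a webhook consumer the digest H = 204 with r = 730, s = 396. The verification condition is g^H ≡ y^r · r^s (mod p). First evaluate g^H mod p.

974

Squares mod 1069: 36^1≡36, 36^2≡227, 36^4≡217, 36^8≡53, 36^16≡671, 36^32≡192, 36^64≡518, 36^128≡5
204 = 128 + 64 + 8 + 4, so 36^204 ≡ 5·518·53·217 ≡ 974 (mod 1069)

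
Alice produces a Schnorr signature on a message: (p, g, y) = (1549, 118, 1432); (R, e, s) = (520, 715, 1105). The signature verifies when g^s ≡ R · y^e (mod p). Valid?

no

g^s mod p:
118^2 = 13924 ≡ 1532
118^4 ≡ 1532^2 = 2347024 ≡ 289
118^8 ≡ 289^2 = 83521 ≡ 1424
118^16 ≡ 1424^2 = 2027776 ≡ 135
118^32 ≡ 135^2 = 18225 ≡ 1186
118^64 ≡ 1186^2 = 1406596 ≡ 104
118^128 ≡ 104^2 = 10816 ≡ 1522
118^256 ≡ 1522^2 = 2316484 ≡ 729
118^512 ≡ 729^2 = 531441 ≡ 134
118^1024 ≡ 134^2 = 17956 ≡ 917
1105 = 1024 + 64 + 16 + 1, so 118^1105 ≡ 917·104·135·118 ≡ 1059 (mod 1549)
R · y^e mod p:
1432^2 = 2050624 ≡ 1297
1432^4 ≡ 1297^2 = 1682209 ≡ 1544
1432^8 ≡ 1544^2 = 2383936 ≡ 25
1432^16 ≡ 25^2 = 625
1432^32 ≡ 625^2 = 390625 ≡ 277
1432^64 ≡ 277^2 = 76729 ≡ 828
1432^128 ≡ 828^2 = 685584 ≡ 926
1432^256 ≡ 926^2 = 857476 ≡ 879
1432^512 ≡ 879^2 = 772641 ≡ 1239
715 = 512 + 128 + 64 + 8 + 2 + 1, so 1432^715 ≡ 1239·926·828·25·1297·1432 ≡ 959 (mod 1549)
520·959 = 498680 ≡ 1451 (mod 1549)
1059 ≠ 1451; the check fails.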